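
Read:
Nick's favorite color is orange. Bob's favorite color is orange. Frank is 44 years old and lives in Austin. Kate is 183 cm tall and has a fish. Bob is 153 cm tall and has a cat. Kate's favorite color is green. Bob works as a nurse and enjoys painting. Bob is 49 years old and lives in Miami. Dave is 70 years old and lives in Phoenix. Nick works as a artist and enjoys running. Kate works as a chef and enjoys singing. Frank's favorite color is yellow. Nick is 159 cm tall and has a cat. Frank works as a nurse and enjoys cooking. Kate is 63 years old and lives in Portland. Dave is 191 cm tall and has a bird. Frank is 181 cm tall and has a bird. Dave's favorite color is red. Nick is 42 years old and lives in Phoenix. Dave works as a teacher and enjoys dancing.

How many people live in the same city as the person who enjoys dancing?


Person with hobby dancing is Dave, city Phoenix. Count = 2

2


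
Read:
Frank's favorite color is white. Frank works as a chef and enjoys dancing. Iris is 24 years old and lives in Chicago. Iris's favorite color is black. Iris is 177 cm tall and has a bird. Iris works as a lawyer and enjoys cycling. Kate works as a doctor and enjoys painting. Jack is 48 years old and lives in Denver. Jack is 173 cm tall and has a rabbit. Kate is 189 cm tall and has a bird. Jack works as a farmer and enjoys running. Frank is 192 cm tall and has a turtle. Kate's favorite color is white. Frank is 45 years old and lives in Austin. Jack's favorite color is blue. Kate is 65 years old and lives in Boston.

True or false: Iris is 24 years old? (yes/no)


Iris is actually 24. yes

yes


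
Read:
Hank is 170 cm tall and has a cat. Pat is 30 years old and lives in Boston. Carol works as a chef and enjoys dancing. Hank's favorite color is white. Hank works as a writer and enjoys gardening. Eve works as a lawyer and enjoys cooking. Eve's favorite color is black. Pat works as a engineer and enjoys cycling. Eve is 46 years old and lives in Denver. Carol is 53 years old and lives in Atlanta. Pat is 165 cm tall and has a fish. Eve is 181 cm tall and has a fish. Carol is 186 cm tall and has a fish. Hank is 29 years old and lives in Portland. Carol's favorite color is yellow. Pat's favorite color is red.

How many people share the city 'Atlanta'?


Count: 1

1


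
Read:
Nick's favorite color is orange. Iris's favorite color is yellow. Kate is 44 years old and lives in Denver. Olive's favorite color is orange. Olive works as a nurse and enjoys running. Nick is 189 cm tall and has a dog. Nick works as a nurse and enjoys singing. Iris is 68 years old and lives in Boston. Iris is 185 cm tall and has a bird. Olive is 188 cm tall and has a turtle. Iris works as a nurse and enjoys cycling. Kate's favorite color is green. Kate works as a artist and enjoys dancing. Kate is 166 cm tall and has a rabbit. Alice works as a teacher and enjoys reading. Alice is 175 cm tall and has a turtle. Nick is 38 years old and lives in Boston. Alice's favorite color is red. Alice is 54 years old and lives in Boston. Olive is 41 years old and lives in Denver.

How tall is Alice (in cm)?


Alice is 175 cm tall

175


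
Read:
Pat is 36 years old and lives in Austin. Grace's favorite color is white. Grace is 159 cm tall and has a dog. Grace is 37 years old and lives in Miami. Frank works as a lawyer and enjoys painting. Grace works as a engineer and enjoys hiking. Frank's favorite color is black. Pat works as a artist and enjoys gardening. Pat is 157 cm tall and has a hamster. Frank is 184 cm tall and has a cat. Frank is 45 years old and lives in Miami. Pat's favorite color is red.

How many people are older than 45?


Filter: 0

0


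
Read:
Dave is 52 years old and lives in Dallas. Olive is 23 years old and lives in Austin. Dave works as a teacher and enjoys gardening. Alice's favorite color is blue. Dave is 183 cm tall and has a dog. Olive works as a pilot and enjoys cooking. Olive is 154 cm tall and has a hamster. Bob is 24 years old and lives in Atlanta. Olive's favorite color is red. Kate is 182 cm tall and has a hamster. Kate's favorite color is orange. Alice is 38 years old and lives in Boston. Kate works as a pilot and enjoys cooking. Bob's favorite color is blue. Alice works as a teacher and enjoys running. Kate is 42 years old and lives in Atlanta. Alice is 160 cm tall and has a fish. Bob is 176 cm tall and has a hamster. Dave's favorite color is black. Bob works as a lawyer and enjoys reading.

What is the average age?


Sum=179, n=5, avg=35.8

35.8


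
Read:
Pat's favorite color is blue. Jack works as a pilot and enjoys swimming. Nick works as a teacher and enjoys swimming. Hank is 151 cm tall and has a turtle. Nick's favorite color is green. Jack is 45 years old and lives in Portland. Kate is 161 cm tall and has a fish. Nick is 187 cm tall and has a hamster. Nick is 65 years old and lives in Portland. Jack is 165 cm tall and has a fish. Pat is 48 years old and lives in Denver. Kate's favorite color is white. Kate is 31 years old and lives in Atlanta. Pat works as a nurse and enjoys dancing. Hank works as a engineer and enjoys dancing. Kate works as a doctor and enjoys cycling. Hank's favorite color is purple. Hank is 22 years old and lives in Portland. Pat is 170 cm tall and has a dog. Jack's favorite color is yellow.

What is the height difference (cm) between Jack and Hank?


|165 - 151| = 14

14


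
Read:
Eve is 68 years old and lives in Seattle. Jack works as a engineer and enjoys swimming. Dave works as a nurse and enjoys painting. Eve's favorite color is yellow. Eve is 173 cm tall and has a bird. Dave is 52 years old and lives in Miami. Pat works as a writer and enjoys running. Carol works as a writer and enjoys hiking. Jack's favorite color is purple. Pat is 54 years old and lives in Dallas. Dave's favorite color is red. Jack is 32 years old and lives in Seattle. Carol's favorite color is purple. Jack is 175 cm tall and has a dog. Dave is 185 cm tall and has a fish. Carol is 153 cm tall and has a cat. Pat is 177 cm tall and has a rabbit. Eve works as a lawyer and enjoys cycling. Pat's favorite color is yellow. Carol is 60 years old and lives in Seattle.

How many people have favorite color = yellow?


Count: 2

2


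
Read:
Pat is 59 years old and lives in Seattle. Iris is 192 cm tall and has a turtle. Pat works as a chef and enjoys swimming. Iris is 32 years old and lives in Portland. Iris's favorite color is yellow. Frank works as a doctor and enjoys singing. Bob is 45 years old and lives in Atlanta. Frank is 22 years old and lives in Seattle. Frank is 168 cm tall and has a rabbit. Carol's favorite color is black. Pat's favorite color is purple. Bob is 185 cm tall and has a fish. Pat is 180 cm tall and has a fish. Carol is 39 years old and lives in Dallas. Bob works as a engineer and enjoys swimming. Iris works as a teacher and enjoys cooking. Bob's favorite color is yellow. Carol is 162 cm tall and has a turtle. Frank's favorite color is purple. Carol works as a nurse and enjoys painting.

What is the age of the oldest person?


Oldest: Pat at 59

59


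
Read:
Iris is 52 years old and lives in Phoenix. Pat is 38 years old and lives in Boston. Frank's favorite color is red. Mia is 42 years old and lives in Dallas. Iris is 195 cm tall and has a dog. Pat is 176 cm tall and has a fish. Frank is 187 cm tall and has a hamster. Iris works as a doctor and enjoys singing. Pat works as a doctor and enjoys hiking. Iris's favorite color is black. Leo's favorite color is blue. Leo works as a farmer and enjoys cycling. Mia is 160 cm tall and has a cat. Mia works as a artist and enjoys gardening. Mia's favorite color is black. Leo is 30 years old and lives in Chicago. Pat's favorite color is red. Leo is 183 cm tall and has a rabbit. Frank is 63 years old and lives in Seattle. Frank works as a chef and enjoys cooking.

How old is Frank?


Frank is 63 years old

63


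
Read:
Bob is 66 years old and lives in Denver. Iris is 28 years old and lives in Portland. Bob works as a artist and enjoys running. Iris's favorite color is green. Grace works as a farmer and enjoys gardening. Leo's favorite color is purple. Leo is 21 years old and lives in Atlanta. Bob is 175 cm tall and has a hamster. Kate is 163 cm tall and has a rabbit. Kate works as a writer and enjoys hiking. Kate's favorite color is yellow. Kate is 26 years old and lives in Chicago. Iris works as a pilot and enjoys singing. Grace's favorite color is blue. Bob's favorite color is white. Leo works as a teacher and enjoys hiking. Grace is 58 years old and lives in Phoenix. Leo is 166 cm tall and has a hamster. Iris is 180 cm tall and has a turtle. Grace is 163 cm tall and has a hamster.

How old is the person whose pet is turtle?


Person with pet=turtle is Iris, age 28

28


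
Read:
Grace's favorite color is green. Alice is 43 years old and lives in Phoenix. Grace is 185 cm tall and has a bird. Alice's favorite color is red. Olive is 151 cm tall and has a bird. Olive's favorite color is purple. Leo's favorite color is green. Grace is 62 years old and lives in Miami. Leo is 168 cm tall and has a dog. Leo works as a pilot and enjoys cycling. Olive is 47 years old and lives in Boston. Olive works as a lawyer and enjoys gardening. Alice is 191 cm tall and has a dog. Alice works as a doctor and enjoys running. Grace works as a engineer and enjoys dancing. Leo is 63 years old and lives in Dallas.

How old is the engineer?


The engineer is Grace, age 62

62


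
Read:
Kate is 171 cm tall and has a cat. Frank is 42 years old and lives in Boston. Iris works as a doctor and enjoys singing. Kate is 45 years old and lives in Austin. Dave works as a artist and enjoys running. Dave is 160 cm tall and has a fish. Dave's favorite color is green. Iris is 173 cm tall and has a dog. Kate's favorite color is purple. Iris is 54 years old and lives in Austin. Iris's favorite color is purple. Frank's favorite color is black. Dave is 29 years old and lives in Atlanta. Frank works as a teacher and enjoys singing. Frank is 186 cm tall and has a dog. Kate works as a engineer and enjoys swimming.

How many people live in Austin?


Count in Austin: 2

2


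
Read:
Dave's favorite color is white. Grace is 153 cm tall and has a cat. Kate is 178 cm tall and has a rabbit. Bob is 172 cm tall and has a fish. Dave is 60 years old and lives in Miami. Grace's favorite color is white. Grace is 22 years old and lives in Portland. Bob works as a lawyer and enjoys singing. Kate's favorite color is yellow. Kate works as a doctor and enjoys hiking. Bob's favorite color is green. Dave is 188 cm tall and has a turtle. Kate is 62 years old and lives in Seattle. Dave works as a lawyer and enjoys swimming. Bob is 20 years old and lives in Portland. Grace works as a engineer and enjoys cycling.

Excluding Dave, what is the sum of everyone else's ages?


Sum (excluding Dave): 104

104


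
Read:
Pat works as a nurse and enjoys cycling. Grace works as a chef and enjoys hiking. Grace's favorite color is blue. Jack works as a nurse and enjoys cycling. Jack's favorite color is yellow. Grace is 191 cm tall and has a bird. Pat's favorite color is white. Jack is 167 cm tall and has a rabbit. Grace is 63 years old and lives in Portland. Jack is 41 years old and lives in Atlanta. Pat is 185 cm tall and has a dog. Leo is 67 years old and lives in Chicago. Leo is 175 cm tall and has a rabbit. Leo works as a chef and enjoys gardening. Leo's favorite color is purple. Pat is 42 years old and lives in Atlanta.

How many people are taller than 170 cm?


Taller than 170: 3

3


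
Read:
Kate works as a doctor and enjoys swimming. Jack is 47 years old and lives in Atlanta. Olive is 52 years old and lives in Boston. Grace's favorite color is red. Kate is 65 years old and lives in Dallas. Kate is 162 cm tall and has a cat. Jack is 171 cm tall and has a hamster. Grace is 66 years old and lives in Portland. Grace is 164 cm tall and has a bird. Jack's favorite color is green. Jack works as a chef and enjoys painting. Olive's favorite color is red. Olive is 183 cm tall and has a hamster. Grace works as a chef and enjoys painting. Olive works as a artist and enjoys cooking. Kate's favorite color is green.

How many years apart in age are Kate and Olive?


65 vs 52, diff = 13

13


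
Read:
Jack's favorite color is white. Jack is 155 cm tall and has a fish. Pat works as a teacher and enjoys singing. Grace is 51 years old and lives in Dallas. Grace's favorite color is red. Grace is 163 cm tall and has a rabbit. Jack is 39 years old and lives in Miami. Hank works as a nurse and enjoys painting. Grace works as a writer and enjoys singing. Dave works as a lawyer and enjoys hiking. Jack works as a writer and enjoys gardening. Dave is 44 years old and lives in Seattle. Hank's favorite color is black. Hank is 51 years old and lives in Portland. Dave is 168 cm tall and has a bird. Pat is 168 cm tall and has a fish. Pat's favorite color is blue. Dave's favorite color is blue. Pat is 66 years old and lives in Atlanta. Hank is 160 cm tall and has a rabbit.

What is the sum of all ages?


66+39+44+51+51 = 251

251


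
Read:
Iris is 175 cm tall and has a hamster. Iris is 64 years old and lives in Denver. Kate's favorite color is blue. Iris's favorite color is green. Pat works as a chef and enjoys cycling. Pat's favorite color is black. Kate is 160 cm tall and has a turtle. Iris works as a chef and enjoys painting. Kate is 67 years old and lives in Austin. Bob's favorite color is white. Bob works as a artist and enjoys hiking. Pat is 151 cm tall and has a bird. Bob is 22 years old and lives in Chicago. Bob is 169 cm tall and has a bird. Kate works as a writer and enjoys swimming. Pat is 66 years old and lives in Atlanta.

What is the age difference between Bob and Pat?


|22 - 66| = 44

44


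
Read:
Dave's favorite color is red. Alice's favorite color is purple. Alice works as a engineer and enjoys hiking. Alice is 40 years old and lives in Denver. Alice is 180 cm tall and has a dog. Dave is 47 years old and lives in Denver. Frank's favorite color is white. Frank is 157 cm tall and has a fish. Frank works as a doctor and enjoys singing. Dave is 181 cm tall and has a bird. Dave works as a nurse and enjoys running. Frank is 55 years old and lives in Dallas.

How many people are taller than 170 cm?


Taller than 170: 2

2


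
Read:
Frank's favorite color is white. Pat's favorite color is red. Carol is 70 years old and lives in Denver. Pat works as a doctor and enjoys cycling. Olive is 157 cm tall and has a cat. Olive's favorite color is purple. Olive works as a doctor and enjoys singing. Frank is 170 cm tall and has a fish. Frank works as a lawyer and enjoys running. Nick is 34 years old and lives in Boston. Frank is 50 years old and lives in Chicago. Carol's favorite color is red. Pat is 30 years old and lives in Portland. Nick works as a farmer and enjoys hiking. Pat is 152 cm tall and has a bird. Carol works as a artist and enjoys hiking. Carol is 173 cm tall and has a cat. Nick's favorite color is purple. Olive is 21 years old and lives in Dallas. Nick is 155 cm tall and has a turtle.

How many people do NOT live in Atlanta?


Not in Atlanta: 5

5


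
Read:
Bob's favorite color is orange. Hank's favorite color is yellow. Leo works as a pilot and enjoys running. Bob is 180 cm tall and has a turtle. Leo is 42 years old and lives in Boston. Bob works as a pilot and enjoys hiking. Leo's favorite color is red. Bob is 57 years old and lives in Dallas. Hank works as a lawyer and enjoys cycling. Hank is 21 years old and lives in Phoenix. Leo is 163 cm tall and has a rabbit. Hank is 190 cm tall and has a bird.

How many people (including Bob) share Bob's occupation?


Bob is a pilot. Count = 2

2


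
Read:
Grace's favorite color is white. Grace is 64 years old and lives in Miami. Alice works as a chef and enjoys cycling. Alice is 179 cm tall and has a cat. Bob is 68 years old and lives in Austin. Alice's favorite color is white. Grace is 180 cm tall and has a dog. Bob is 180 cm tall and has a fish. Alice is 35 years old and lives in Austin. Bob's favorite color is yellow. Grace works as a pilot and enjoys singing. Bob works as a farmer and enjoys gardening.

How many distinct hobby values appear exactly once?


Unique hobby values: 3

3


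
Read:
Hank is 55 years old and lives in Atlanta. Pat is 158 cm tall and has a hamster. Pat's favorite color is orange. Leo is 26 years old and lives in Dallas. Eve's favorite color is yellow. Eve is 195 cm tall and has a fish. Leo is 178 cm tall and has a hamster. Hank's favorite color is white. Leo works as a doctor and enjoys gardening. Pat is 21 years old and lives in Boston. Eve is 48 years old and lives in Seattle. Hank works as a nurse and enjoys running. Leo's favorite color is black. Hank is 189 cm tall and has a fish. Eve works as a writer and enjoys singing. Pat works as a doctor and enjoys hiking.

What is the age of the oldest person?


Oldest: Hank at 55

55


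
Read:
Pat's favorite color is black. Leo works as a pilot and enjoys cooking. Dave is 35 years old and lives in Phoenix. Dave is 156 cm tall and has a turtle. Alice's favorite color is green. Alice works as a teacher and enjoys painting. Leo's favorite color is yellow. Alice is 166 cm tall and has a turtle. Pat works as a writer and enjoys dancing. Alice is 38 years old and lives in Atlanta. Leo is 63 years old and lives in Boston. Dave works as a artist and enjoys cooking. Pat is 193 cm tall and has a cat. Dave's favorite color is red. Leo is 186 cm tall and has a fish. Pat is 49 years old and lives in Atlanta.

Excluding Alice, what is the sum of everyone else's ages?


Sum (excluding Alice): 147

147


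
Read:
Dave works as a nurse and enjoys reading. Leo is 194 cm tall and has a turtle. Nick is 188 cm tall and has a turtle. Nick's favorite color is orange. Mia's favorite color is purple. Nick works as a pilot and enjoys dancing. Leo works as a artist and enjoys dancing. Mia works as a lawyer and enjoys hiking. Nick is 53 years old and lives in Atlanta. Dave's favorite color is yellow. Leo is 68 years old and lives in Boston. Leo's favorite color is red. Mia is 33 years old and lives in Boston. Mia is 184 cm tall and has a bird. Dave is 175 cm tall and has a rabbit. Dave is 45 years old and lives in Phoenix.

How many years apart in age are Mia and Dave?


33 vs 45, diff = 12

12


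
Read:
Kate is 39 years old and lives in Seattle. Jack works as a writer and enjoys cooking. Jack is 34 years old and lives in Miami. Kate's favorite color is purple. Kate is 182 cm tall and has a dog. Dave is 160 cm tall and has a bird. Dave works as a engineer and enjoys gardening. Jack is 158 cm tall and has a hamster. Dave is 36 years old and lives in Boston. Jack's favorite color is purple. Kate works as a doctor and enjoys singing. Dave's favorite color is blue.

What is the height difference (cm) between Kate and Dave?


|182 - 160| = 22

22


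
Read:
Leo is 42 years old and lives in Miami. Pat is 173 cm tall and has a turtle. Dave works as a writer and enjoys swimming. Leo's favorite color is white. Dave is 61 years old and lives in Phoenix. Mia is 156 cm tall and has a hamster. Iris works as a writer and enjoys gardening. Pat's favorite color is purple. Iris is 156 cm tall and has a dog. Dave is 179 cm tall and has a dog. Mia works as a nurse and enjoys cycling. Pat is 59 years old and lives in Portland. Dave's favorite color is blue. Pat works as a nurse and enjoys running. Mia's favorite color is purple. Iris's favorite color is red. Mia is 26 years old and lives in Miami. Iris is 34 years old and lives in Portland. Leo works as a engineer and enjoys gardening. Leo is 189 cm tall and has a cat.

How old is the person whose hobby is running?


Person with hobby=running is Pat, age 59

59


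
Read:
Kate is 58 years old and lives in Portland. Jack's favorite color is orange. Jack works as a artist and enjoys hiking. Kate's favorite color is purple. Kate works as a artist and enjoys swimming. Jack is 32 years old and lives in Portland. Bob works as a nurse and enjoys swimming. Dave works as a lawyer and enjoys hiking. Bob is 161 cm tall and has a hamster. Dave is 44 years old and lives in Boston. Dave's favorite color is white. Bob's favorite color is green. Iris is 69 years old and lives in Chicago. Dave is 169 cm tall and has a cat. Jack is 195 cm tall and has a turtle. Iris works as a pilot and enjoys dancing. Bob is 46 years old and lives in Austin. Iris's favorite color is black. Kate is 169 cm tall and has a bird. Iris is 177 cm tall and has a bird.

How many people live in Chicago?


Count in Chicago: 1

1


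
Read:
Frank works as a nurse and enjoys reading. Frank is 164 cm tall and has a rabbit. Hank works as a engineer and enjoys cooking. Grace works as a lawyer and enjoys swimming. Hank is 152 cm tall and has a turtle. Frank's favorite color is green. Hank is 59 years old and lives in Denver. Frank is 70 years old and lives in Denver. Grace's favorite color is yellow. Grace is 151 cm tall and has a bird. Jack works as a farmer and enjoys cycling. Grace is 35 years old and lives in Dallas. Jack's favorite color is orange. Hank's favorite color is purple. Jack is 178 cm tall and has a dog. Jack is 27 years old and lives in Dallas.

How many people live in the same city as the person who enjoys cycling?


Person with hobby cycling is Jack, city Dallas. Count = 2

2


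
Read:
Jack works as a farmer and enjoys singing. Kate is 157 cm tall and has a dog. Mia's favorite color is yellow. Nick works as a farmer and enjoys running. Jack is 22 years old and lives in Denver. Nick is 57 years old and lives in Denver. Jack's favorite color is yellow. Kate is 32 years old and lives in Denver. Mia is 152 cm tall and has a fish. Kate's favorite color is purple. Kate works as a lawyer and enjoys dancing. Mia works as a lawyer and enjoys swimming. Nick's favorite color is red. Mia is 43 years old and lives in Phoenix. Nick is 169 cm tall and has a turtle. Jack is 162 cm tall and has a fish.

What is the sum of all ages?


32+43+22+57 = 154

154


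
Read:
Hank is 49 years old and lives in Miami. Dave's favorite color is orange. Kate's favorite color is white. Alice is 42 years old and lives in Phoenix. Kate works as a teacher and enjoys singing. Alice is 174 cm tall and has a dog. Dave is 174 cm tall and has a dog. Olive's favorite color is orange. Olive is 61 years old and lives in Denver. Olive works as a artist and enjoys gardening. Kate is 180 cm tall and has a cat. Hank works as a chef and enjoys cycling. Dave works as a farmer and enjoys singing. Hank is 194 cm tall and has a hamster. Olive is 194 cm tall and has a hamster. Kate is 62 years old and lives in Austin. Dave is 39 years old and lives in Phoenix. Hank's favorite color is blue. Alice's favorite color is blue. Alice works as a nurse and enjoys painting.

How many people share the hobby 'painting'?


Count: 1

1


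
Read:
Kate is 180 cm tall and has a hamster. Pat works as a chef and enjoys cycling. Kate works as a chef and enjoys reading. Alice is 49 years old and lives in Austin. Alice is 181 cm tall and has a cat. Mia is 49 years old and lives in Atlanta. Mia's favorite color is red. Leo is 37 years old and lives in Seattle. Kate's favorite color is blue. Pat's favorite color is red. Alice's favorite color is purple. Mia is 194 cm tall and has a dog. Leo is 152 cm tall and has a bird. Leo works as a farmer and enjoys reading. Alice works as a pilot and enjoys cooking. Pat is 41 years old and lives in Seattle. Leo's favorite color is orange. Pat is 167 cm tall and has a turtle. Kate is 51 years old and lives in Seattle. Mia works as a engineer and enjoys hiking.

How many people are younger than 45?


Filter: 2

2


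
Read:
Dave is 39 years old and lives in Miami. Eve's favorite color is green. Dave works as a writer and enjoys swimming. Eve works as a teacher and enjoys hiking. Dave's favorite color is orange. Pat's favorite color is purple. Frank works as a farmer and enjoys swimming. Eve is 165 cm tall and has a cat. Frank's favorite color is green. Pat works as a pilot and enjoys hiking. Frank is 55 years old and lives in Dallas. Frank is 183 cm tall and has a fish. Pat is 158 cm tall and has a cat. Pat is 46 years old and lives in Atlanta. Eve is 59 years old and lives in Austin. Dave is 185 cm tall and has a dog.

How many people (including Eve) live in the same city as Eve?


Eve lives in Austin. Count = 1

1


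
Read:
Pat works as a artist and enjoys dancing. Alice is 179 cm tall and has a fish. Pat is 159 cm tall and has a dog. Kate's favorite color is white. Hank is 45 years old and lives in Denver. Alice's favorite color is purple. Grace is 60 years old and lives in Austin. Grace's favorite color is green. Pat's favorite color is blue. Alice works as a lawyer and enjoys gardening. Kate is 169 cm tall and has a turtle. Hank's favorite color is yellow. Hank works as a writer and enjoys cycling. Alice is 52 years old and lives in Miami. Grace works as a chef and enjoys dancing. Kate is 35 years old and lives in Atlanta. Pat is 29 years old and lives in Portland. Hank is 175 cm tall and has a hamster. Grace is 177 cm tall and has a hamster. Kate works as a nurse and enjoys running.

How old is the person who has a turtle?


Person with turtle is Kate, age 35

35


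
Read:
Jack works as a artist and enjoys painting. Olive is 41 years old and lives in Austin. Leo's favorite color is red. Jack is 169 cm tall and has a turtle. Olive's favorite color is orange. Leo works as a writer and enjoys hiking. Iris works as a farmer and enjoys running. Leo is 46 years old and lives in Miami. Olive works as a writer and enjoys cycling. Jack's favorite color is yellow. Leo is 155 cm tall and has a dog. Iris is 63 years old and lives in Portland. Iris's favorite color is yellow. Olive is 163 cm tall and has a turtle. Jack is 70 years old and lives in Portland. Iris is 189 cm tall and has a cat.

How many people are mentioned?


People: Leo, Jack, Iris, Olive. Count = 4

4


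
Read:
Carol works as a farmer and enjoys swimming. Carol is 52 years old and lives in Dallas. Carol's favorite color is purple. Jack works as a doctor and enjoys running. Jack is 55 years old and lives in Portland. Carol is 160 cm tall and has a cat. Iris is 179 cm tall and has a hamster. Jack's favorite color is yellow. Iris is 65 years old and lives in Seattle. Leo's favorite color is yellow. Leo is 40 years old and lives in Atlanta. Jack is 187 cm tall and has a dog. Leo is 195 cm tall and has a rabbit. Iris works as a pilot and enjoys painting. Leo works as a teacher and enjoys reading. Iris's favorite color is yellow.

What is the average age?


Sum=212, n=4, avg=53

53


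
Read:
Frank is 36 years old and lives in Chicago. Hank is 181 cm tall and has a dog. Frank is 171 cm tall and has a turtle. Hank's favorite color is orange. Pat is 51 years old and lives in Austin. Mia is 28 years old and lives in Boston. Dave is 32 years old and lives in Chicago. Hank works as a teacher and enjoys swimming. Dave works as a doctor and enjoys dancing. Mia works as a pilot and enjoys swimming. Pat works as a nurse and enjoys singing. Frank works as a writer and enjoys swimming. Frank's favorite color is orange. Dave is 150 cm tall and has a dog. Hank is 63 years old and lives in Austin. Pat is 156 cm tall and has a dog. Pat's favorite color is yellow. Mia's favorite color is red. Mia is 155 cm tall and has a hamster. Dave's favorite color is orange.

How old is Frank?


Frank is 36 years old

36


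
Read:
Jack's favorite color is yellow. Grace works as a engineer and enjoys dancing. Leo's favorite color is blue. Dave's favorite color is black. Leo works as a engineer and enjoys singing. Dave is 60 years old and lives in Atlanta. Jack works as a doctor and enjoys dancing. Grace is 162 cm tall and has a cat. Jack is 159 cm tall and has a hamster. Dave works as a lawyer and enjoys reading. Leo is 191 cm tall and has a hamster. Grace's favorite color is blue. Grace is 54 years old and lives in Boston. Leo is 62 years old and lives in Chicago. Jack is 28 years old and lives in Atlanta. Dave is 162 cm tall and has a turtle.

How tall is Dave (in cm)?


Dave is 162 cm tall

162


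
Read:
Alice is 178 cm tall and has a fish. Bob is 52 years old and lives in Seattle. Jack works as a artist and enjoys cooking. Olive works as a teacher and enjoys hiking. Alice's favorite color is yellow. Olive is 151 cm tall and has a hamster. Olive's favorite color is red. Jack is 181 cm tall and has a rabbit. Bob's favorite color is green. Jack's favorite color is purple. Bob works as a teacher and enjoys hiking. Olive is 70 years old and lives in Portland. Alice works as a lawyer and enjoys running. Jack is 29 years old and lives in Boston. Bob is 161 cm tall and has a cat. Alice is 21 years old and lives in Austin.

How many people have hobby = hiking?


Count: 2

2


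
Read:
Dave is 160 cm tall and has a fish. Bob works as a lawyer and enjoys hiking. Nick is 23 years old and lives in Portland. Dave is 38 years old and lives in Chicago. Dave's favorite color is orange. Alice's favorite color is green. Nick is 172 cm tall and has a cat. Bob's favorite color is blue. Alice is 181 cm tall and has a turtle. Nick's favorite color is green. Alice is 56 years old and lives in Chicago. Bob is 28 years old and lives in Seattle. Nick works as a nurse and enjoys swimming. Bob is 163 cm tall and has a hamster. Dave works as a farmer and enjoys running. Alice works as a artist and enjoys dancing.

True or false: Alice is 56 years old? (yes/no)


Alice is actually 56. yes

yes


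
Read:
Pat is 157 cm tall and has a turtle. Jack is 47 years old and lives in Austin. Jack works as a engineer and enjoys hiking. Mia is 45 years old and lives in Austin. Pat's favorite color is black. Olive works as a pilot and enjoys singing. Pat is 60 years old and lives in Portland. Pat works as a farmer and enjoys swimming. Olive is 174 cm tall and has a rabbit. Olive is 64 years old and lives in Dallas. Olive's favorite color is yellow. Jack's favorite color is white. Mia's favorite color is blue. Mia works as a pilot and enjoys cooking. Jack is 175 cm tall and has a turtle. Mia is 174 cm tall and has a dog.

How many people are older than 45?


Filter: 3

3


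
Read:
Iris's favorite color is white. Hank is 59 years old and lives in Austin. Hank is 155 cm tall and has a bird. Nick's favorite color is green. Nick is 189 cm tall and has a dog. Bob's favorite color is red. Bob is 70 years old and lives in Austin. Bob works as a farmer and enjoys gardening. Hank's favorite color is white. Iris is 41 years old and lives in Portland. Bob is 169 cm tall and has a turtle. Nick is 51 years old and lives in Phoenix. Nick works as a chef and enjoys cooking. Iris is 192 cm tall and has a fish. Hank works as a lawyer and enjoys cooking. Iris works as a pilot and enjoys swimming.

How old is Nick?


Nick is 51 years old

51


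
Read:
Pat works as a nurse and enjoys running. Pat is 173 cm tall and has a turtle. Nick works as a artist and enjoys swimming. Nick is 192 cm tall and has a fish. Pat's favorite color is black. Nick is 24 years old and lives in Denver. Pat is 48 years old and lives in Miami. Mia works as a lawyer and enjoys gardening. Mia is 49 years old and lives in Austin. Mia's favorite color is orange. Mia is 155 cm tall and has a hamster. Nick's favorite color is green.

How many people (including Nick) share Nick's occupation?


Nick is a artist. Count = 1

1


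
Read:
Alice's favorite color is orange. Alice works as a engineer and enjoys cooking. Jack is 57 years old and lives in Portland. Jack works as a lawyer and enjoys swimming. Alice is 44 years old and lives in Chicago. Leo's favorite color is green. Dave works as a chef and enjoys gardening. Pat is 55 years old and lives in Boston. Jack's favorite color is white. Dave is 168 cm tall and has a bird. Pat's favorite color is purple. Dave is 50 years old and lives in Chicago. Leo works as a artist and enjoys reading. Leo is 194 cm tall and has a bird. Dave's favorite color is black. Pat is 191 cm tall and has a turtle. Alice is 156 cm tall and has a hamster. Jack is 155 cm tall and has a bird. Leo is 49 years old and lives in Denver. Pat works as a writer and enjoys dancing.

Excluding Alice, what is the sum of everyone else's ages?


Sum (excluding Alice): 211

211


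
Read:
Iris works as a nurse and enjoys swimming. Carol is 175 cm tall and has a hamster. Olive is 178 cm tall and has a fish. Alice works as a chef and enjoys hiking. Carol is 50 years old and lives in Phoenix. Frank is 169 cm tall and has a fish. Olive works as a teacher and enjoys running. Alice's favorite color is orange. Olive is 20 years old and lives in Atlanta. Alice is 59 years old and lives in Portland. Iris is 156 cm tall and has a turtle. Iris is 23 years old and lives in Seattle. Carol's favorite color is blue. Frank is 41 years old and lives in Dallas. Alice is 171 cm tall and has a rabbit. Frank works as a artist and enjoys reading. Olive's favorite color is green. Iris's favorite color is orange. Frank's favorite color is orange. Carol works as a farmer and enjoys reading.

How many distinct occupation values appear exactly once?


Unique occupation values: 5

5


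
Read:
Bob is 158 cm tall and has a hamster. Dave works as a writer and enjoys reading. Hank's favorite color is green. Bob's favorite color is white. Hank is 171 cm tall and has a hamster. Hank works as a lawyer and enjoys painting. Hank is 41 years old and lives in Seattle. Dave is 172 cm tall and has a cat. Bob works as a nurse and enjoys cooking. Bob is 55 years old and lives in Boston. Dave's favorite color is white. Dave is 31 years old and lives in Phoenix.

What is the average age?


Sum=127, n=3, avg=42.33

42.33


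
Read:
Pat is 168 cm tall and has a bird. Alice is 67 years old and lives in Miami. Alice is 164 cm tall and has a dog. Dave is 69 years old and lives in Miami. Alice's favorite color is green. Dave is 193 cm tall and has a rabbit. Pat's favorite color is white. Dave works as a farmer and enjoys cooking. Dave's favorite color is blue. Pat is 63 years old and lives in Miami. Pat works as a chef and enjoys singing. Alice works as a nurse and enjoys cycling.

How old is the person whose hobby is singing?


Person with hobby=singing is Pat, age 63

63


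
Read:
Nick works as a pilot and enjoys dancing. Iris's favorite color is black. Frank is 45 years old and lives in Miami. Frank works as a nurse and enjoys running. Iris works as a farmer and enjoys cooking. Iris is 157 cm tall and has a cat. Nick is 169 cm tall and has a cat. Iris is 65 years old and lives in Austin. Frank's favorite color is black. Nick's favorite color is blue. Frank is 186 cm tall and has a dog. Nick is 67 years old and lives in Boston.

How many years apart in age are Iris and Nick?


65 vs 67, diff = 2

2


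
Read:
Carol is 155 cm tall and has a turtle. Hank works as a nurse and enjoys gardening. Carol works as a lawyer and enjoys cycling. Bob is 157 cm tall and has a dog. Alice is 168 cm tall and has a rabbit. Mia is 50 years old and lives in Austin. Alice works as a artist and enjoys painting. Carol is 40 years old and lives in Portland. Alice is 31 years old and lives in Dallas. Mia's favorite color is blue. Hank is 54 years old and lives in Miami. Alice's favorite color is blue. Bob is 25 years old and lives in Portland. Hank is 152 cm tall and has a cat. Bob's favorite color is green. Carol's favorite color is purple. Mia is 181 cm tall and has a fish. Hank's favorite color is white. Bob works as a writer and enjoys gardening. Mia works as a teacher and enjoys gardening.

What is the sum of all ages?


54+50+40+25+31 = 200

200


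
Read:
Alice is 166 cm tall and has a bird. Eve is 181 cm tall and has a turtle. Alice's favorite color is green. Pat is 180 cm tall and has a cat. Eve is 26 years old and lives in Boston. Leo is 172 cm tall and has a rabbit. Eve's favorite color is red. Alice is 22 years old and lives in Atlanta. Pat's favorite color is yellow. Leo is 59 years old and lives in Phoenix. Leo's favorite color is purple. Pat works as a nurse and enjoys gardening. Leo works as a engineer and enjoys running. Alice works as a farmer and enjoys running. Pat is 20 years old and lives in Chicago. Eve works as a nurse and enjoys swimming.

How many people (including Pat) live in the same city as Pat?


Pat lives in Chicago. Count = 1

1


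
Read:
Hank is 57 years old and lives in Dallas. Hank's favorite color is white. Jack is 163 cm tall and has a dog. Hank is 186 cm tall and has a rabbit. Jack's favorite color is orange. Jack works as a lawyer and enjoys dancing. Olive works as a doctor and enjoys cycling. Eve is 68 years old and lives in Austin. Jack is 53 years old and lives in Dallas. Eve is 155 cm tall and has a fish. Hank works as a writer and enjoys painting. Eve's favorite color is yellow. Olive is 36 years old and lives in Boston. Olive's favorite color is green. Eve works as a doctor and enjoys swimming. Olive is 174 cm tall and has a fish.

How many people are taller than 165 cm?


Taller than 165: 2

2


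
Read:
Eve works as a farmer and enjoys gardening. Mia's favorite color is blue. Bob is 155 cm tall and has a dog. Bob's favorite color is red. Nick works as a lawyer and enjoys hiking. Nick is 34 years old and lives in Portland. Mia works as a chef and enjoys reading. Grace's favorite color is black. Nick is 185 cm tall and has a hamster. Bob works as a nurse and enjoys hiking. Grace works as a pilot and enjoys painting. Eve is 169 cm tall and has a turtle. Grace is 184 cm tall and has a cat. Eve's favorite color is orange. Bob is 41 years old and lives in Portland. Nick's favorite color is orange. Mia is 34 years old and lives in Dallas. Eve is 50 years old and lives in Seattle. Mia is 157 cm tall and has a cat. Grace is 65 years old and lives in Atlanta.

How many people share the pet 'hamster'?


Count: 1

1


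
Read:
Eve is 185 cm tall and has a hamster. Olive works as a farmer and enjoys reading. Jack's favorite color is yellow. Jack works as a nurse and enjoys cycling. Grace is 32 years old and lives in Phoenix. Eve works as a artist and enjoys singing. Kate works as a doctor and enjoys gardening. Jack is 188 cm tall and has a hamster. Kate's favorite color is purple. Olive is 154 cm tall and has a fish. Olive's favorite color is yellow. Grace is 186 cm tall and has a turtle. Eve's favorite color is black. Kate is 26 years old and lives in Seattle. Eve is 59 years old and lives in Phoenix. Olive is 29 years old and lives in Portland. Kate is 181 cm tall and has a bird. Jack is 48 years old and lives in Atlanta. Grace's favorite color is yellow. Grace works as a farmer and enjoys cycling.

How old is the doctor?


The doctor is Kate, age 26

26


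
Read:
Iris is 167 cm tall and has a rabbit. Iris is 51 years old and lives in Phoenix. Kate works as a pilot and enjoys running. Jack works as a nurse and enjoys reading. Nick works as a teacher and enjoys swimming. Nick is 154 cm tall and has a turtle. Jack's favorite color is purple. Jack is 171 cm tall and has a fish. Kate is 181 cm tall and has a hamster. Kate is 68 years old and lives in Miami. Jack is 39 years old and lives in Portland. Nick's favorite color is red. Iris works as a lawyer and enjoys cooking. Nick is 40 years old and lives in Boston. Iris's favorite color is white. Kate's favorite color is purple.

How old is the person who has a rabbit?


Person with rabbit is Iris, age 51

51


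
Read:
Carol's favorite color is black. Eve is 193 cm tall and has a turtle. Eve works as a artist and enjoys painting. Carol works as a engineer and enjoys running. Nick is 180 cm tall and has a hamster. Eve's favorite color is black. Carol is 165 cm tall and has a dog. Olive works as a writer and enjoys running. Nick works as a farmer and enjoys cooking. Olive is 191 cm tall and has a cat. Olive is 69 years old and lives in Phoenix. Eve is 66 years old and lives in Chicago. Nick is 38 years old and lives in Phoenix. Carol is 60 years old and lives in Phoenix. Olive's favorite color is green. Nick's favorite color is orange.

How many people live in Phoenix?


Count in Phoenix: 3

3
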